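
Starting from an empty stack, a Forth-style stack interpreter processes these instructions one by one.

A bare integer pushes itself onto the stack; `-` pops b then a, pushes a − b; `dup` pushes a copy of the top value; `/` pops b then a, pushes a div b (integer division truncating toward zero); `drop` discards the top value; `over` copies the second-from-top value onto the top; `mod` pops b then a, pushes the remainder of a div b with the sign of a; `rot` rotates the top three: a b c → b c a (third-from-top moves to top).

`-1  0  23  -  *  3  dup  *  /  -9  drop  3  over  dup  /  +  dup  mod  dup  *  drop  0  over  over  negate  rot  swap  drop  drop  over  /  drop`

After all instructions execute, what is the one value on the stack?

-1     -> [-1]
0      -> [-1, 0]
23     -> [-1, 0, 23]
-      -> [-1, -23]
*      -> [23]
3      -> [23, 3]
dup    -> [23, 3, 3]
*      -> [23, 9]
/      -> [2]
-9     -> [2, -9]
drop   -> [2]
3      -> [2, 3]
over   -> [2, 3, 2]
dup    -> [2, 3, 2, 2]
/      -> [2, 3, 1]
+      -> [2, 4]
dup    -> [2, 4, 4]
mod    -> [2, 0]
dup    -> [2, 0, 0]
*      -> [2, 0]
drop   -> [2]
0      -> [2, 0]
over   -> [2, 0, 2]
over   -> [2, 0, 2, 0]
negate -> [2, 0, 2, 0]
rot    -> [2, 2, 0, 0]
swap   -> [2, 2, 0, 0]
drop   -> [2, 2, 0]
drop   -> [2, 2]
over   -> [2, 2, 2]
/      -> [2, 1]
drop   -> [2]

2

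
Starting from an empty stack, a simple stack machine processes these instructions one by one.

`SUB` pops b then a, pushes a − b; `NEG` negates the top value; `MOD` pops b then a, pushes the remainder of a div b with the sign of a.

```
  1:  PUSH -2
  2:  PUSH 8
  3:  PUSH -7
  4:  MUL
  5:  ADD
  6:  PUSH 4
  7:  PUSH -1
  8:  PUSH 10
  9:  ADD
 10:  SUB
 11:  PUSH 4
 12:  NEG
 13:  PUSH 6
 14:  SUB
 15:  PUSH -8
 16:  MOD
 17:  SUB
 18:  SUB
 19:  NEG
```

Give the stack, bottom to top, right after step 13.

[-58, -5, -4, 6]

PUSH -2 -> -2
PUSH 8  -> -2 8
PUSH -7 -> -2 8 -7
MUL     -> -2 -56
ADD     -> -58
PUSH 4  -> -58 4
PUSH -1 -> -58 4 -1
PUSH 10 -> -58 4 -1 10
ADD     -> -58 4 9
SUB     -> -58 -5
PUSH 4  -> -58 -5 4
NEG     -> -58 -5 -4
PUSH 6  -> -58 -5 -4 6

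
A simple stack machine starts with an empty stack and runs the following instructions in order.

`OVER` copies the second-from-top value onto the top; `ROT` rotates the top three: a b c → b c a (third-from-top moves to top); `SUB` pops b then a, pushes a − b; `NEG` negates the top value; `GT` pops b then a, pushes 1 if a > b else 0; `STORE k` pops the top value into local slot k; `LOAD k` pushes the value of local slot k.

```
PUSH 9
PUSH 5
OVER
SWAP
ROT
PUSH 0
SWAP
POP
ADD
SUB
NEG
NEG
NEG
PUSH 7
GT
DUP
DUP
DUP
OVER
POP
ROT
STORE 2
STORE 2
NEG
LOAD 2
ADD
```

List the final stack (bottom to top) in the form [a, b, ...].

PUSH 9  -> 9
PUSH 5  -> 9 5
OVER    -> 9 5 9
SWAP    -> 9 9 5
ROT     -> 9 5 9
PUSH 0  -> 9 5 9 0
SWAP    -> 9 5 0 9
POP     -> 9 5 0
ADD     -> 9 5
SUB     -> 4
NEG     -> -4
NEG     -> 4
NEG     -> -4
PUSH 7  -> -4 7
GT      -> 0
DUP     -> 0 0
DUP     -> 0 0 0
DUP     -> 0 0 0 0
OVER    -> 0 0 0 0 0
POP     -> 0 0 0 0
ROT     -> 0 0 0 0
STORE 2 -> 0 0 0
STORE 2 -> 0 0
NEG     -> 0 0
LOAD 2  -> 0 0 0
ADD     -> 0 0

[0, 0]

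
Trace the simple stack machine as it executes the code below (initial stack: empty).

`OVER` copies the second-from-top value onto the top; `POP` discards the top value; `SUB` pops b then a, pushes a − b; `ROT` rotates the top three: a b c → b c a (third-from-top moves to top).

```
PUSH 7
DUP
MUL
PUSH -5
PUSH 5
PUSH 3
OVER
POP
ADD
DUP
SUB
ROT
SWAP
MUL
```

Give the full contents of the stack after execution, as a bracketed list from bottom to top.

PUSH 7  → [7]
DUP     → [7, 7]
MUL     → [49]
PUSH -5 → [49, -5]
PUSH 5  → [49, -5, 5]
PUSH 3  → [49, -5, 5, 3]
OVER    → [49, -5, 5, 3, 5]
POP     → [49, -5, 5, 3]
ADD     → [49, -5, 8]
DUP     → [49, -5, 8, 8]
SUB     → [49, -5, 0]
ROT     → [-5, 0, 49]
SWAP    → [-5, 49, 0]
MUL     → [-5, 0]

[-5, 0]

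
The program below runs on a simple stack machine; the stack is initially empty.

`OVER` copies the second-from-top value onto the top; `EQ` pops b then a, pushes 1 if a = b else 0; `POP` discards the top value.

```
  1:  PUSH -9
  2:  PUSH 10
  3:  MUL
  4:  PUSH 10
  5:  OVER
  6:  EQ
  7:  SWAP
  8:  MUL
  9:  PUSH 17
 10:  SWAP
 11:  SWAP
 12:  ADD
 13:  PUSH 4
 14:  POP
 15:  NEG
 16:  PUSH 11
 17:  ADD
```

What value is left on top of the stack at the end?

-6

PUSH -9 : -9
PUSH 10 : -9 10
MUL     : -90
PUSH 10 : -90 10
OVER    : -90 10 -90
EQ      : -90 0
SWAP    : 0 -90
MUL     : 0
PUSH 17 : 0 17
SWAP    : 17 0
SWAP    : 0 17
ADD     : 17
PUSH 4  : 17 4
POP     : 17
NEG     : -17
PUSH 11 : -17 11
ADD     : -6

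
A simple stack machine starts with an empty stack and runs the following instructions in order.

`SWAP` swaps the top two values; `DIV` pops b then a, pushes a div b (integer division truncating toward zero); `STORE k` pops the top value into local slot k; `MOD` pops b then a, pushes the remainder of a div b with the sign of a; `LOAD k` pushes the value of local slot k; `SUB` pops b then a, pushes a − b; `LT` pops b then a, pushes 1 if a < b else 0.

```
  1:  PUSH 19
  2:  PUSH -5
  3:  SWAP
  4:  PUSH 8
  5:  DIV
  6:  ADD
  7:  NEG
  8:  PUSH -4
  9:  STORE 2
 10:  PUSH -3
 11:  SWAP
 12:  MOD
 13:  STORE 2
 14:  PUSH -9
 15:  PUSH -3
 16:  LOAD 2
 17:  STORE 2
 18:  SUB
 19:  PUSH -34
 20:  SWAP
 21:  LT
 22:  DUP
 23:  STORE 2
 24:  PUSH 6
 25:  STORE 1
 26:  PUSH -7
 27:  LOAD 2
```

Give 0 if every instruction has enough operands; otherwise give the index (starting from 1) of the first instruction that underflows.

0

PUSH 19   19
PUSH -5   19 -5
SWAP      -5 19
PUSH 8    -5 19 8
DIV       -5 2
ADD       -3
NEG       3
PUSH -4   3 -4
STORE 2   3
PUSH -3   3 -3
SWAP      -3 3
MOD       0
STORE 2   (empty)
PUSH -9   -9
PUSH -3   -9 -3
LOAD 2    -9 -3 0
STORE 2   -9 -3
SUB       -6
PUSH -34  -6 -34
SWAP      -34 -6
LT        1
DUP       1 1
STORE 2   1
PUSH 6    1 6
STORE 1   1
PUSH -7   1 -7
LOAD 2    1 -7 1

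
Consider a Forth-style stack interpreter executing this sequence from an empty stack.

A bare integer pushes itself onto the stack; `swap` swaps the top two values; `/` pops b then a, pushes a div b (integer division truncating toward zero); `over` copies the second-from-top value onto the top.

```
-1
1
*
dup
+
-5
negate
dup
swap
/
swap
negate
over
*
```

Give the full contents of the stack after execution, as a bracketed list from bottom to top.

-1     → -1
1      → -1 1
*      → -1
dup    → -1 -1
+      → -2
-5     → -2 -5
negate → -2 5
dup    → -2 5 5
swap   → -2 5 5
/      → -2 1
swap   → 1 -2
negate → 1 2
over   → 1 2 1
*      → 1 2

[1, 2]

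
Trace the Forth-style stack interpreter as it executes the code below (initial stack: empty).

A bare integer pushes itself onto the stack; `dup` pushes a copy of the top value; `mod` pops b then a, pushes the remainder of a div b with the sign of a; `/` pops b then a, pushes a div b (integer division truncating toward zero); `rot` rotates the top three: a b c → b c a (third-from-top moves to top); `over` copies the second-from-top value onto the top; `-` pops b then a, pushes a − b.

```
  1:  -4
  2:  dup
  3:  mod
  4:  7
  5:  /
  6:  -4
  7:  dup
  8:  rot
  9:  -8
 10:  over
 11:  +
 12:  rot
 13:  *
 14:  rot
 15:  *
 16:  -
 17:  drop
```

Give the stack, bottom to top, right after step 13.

-4    [-4]
dup   [-4, -4]
mod   [0]
7     [0, 7]
/     [0]
-4    [0, -4]
dup   [0, -4, -4]
rot   [-4, -4, 0]
-8    [-4, -4, 0, -8]
over  [-4, -4, 0, -8, 0]
+     [-4, -4, 0, -8]
rot   [-4, 0, -8, -4]
*     [-4, 0, 32]

[-4, 0, 32]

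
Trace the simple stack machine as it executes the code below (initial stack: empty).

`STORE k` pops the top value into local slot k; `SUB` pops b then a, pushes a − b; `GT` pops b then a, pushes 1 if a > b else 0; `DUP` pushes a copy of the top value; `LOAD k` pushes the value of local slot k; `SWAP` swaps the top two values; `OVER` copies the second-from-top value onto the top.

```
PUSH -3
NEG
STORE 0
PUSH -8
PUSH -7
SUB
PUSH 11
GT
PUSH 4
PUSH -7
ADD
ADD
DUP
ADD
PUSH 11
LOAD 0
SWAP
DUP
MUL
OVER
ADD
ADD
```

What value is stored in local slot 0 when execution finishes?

3

PUSH -3  -3
NEG      3
STORE 0  (empty)
PUSH -8  -8
PUSH -7  -8 -7
SUB      -1
PUSH 11  -1 11
GT       0
PUSH 4   0 4
PUSH -7  0 4 -7
ADD      0 -3
ADD      -3
DUP      -3 -3
ADD      -6
PUSH 11  -6 11
LOAD 0   -6 11 3
SWAP     -6 3 11
DUP      -6 3 11 11
MUL      -6 3 121
OVER     -6 3 121 3
ADD      -6 3 124
ADD      -6 127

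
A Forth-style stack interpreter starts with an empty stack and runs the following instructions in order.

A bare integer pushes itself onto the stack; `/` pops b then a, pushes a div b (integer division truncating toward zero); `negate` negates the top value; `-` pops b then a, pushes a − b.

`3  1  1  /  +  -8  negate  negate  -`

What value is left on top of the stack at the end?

3      : [3]
1      : [3, 1]
1      : [3, 1, 1]
/      : [3, 1]
+      : [4]
-8     : [4, -8]
negate : [4, 8]
negate : [4, -8]
-      : [12]

12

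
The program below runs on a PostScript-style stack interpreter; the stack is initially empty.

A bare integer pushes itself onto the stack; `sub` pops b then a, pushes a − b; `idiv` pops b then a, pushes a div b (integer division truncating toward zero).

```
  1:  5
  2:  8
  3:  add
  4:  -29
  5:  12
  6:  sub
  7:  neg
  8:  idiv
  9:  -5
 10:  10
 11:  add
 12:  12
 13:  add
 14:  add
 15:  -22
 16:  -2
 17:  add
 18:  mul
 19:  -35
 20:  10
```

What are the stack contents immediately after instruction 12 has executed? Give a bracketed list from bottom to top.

[0, 5, 12]

5    -> 5
8    -> 5 8
add  -> 13
-29  -> 13 -29
12   -> 13 -29 12
sub  -> 13 -41
neg  -> 13 41
idiv -> 0
-5   -> 0 -5
10   -> 0 -5 10
add  -> 0 5
12   -> 0 5 12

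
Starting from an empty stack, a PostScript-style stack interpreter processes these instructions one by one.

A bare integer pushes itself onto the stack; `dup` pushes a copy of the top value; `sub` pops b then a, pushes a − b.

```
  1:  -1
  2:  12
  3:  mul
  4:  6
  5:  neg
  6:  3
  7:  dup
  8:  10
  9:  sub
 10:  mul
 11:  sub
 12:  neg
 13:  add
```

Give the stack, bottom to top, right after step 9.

[-12, -6, 3, -7]

-1   -1
12   -1 12
mul  -12
6    -12 6
neg  -12 -6
3    -12 -6 3
dup  -12 -6 3 3
10   -12 -6 3 3 10
sub  -12 -6 3 -7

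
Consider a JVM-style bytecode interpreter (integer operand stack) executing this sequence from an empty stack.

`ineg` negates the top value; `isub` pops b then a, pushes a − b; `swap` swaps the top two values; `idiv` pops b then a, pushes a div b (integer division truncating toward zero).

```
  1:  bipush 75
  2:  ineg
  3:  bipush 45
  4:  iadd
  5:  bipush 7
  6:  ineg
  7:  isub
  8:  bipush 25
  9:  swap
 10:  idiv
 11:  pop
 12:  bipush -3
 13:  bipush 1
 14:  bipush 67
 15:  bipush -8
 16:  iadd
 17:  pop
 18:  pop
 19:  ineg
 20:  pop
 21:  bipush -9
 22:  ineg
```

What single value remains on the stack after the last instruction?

9

bipush 75 -> 75
ineg      -> -75
bipush 45 -> -75 45
iadd      -> -30
bipush 7  -> -30 7
ineg      -> -30 -7
isub      -> -23
bipush 25 -> -23 25
swap      -> 25 -23
idiv      -> -1
pop       -> (empty)
bipush -3 -> -3
bipush 1  -> -3 1
bipush 67 -> -3 1 67
bipush -8 -> -3 1 67 -8
iadd      -> -3 1 59
pop       -> -3 1
pop       -> -3
ineg      -> 3
pop       -> (empty)
bipush -9 -> -9
ineg      -> 9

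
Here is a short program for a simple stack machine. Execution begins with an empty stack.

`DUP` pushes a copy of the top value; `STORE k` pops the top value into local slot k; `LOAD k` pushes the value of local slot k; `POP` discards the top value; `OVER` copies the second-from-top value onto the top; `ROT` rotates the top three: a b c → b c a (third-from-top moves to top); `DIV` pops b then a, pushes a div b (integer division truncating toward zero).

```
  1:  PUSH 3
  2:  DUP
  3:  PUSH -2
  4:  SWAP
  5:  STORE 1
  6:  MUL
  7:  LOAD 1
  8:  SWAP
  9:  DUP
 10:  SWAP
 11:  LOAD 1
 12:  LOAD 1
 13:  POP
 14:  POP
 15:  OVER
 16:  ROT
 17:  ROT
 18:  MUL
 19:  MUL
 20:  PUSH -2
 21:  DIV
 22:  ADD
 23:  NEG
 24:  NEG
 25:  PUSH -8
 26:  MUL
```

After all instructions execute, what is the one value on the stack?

-888

PUSH 3  -> 3
DUP     -> 3 3
PUSH -2 -> 3 3 -2
SWAP    -> 3 -2 3
STORE 1 -> 3 -2
MUL     -> -6
LOAD 1  -> -6 3
SWAP    -> 3 -6
DUP     -> 3 -6 -6
SWAP    -> 3 -6 -6
LOAD 1  -> 3 -6 -6 3
LOAD 1  -> 3 -6 -6 3 3
POP     -> 3 -6 -6 3
POP     -> 3 -6 -6
OVER    -> 3 -6 -6 -6
ROT     -> 3 -6 -6 -6
ROT     -> 3 -6 -6 -6
MUL     -> 3 -6 36
MUL     -> 3 -216
PUSH -2 -> 3 -216 -2
DIV     -> 3 108
ADD     -> 111
NEG     -> -111
NEG     -> 111
PUSH -8 -> 111 -8
MUL     -> -888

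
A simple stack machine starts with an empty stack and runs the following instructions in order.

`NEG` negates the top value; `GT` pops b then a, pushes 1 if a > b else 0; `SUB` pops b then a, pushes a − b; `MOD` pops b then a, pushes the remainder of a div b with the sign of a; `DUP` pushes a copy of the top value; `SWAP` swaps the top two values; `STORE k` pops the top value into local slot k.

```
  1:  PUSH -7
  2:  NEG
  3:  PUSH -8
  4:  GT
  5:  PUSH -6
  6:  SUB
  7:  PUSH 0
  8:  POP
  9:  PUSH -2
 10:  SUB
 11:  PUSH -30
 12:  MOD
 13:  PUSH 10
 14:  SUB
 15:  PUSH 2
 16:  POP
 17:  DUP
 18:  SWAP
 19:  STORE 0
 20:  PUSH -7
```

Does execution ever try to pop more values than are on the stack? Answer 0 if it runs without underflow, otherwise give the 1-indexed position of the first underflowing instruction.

0

PUSH -7   [-7]
NEG       [7]
PUSH -8   [7, -8]
GT        [1]
PUSH -6   [1, -6]
SUB       [7]
PUSH 0    [7, 0]
POP       [7]
PUSH -2   [7, -2]
SUB       [9]
PUSH -30  [9, -30]
MOD       [9]
PUSH 10   [9, 10]
SUB       [-1]
PUSH 2    [-1, 2]
POP       [-1]
DUP       [-1, -1]
SWAP      [-1, -1]
STORE 0   [-1]
PUSH -7   [-1, -7]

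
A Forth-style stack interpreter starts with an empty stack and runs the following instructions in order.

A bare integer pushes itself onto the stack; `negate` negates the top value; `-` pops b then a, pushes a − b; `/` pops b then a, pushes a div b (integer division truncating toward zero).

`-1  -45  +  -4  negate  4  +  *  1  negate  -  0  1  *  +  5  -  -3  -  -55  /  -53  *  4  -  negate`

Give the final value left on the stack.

322

-1      -1
-45     -1 -45
+       -46
-4      -46 -4
negate  -46 4
4       -46 4 4
+       -46 8
*       -368
1       -368 1
negate  -368 -1
-       -367
0       -367 0
1       -367 0 1
*       -367 0
+       -367
5       -367 5
-       -372
-3      -372 -3
-       -369
-55     -369 -55
/       6
-53     6 -53
*       -318
4       -318 4
-       -322
negate  322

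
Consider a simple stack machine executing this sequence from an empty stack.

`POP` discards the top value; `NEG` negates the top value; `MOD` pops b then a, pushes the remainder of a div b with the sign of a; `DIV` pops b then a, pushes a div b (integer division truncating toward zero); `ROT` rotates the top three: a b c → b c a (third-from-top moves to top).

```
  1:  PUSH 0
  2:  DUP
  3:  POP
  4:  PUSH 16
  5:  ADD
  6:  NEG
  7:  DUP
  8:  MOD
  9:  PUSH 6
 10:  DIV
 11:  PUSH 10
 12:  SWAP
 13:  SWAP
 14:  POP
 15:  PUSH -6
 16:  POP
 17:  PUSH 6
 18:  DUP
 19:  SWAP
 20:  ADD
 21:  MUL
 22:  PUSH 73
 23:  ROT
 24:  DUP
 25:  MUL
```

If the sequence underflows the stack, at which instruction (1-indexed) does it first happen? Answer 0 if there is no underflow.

23

PUSH 0   [0]
DUP      [0, 0]
POP      [0]
PUSH 16  [0, 16]
ADD      [16]
NEG      [-16]
DUP      [-16, -16]
MOD      [0]
PUSH 6   [0, 6]
DIV      [0]
PUSH 10  [0, 10]
SWAP     [10, 0]
SWAP     [0, 10]
POP      [0]
PUSH -6  [0, -6]
POP      [0]
PUSH 6   [0, 6]
DUP      [0, 6, 6]
SWAP     [0, 6, 6]
ADD      [0, 12]
MUL      [0]
PUSH 73  [0, 73]
ROT  — needs 3 operands, stack has 2 → underflow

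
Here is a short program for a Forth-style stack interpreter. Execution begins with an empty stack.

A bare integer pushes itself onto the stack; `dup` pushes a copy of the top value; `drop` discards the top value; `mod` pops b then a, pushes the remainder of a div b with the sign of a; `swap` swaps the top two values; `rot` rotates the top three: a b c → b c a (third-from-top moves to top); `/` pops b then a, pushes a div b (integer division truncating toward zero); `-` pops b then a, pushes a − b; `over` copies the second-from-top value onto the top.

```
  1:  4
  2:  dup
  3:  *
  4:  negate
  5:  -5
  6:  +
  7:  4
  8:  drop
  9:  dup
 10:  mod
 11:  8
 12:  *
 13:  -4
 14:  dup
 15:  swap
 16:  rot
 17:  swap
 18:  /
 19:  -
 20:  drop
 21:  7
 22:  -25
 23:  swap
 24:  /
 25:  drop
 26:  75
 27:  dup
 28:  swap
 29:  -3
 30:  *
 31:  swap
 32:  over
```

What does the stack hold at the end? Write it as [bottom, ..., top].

[-225, 75, -225]

4      -> [4]
dup    -> [4, 4]
*      -> [16]
negate -> [-16]
-5     -> [-16, -5]
+      -> [-21]
4      -> [-21, 4]
drop   -> [-21]
dup    -> [-21, -21]
mod    -> [0]
8      -> [0, 8]
*      -> [0]
-4     -> [0, -4]
dup    -> [0, -4, -4]
swap   -> [0, -4, -4]
rot    -> [-4, -4, 0]
swap   -> [-4, 0, -4]
/      -> [-4, 0]
-      -> [-4]
drop   -> []
7      -> [7]
-25    -> [7, -25]
swap   -> [-25, 7]
/      -> [-3]
drop   -> []
75     -> [75]
dup    -> [75, 75]
swap   -> [75, 75]
-3     -> [75, 75, -3]
*      -> [75, -225]
swap   -> [-225, 75]
over   -> [-225, 75, -225]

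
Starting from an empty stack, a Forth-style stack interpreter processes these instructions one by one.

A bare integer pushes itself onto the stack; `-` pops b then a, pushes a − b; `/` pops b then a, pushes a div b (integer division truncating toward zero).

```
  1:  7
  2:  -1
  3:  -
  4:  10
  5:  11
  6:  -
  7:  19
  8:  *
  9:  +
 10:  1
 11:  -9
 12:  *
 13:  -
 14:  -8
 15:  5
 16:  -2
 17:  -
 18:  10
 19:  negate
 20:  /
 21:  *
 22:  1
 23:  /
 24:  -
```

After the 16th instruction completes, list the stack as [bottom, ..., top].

7   7
-1  7 -1
-   8
10  8 10
11  8 10 11
-   8 -1
19  8 -1 19
*   8 -19
+   -11
1   -11 1
-9  -11 1 -9
*   -11 -9
-   -2
-8  -2 -8
5   -2 -8 5
-2  -2 -8 5 -2

[-2, -8, 5, -2]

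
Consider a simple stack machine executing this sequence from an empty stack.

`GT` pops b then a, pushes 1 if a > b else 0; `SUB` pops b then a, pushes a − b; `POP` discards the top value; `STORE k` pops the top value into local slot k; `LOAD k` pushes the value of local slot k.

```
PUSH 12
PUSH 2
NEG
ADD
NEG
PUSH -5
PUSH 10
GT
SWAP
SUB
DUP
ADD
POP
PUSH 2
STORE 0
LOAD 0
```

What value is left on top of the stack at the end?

PUSH 12 -> [12]
PUSH 2  -> [12, 2]
NEG     -> [12, -2]
ADD     -> [10]
NEG     -> [-10]
PUSH -5 -> [-10, -5]
PUSH 10 -> [-10, -5, 10]
GT      -> [-10, 0]
SWAP    -> [0, -10]
SUB     -> [10]
DUP     -> [10, 10]
ADD     -> [20]
POP     -> []
PUSH 2  -> [2]
STORE 0 -> []
LOAD 0  -> [2]

2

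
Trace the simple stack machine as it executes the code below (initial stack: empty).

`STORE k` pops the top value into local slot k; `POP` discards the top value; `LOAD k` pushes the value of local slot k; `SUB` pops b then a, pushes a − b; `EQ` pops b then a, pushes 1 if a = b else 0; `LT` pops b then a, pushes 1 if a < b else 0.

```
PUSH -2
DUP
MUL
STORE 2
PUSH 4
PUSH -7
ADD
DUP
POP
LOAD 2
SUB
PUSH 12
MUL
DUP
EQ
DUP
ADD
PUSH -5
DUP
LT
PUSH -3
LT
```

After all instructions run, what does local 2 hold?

4

PUSH -2 → [-2]
DUP     → [-2, -2]
MUL     → [4]
STORE 2 → []
PUSH 4  → [4]
PUSH -7 → [4, -7]
ADD     → [-3]
DUP     → [-3, -3]
POP     → [-3]
LOAD 2  → [-3, 4]
SUB     → [-7]
PUSH 12 → [-7, 12]
MUL     → [-84]
DUP     → [-84, -84]
EQ      → [1]
DUP     → [1, 1]
ADD     → [2]
PUSH -5 → [2, -5]
DUP     → [2, -5, -5]
LT      → [2, 0]
PUSH -3 → [2, 0, -3]
LT      → [2, 0]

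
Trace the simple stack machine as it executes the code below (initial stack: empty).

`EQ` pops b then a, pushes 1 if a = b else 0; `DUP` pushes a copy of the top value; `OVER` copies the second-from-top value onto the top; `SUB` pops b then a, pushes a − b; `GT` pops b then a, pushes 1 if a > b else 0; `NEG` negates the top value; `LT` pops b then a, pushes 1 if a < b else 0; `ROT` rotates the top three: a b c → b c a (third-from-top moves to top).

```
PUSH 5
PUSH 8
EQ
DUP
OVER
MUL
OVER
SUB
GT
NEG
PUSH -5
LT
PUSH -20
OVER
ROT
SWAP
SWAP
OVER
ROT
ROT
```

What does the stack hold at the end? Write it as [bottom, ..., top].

PUSH 5    [5]
PUSH 8    [5, 8]
EQ        [0]
DUP       [0, 0]
OVER      [0, 0, 0]
MUL       [0, 0]
OVER      [0, 0, 0]
SUB       [0, 0]
GT        [0]
NEG       [0]
PUSH -5   [0, -5]
LT        [0]
PUSH -20  [0, -20]
OVER      [0, -20, 0]
ROT       [-20, 0, 0]
SWAP      [-20, 0, 0]
SWAP      [-20, 0, 0]
OVER      [-20, 0, 0, 0]
ROT       [-20, 0, 0, 0]
ROT       [-20, 0, 0, 0]

[-20, 0, 0, 0]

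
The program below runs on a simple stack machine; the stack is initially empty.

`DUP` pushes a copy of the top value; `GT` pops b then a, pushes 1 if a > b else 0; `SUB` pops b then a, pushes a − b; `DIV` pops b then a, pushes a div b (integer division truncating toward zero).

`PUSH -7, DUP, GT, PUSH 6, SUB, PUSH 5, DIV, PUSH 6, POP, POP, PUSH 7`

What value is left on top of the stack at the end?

PUSH -7 : [-7]
DUP     : [-7, -7]
GT      : [0]
PUSH 6  : [0, 6]
SUB     : [-6]
PUSH 5  : [-6, 5]
DIV     : [-1]
PUSH 6  : [-1, 6]
POP     : [-1]
POP     : []
PUSH 7  : [7]

7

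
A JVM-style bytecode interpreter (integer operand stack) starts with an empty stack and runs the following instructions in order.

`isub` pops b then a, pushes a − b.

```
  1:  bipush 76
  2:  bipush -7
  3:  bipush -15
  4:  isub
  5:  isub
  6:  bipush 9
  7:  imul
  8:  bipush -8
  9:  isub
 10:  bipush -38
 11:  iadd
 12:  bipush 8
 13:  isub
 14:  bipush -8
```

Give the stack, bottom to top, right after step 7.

bipush 76   76
bipush -7   76 -7
bipush -15  76 -7 -15
isub        76 8
isub        68
bipush 9    68 9
imul        612

[612]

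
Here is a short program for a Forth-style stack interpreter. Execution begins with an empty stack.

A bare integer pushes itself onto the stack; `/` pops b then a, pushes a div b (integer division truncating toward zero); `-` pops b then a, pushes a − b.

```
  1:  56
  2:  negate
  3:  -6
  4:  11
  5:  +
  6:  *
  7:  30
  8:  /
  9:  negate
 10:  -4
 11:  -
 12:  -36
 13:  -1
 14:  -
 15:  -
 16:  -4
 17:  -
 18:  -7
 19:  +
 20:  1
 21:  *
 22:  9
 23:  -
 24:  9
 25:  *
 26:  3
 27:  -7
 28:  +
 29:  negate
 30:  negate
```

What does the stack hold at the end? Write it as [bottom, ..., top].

56     -> [56]
negate -> [-56]
-6     -> [-56, -6]
11     -> [-56, -6, 11]
+      -> [-56, 5]
*      -> [-280]
30     -> [-280, 30]
/      -> [-9]
negate -> [9]
-4     -> [9, -4]
-      -> [13]
-36    -> [13, -36]
-1     -> [13, -36, -1]
-      -> [13, -35]
-      -> [48]
-4     -> [48, -4]
-      -> [52]
-7     -> [52, -7]
+      -> [45]
1      -> [45, 1]
*      -> [45]
9      -> [45, 9]
-      -> [36]
9      -> [36, 9]
*      -> [324]
3      -> [324, 3]
-7     -> [324, 3, -7]
+      -> [324, -4]
negate -> [324, 4]
negate -> [324, -4]

[324, -4]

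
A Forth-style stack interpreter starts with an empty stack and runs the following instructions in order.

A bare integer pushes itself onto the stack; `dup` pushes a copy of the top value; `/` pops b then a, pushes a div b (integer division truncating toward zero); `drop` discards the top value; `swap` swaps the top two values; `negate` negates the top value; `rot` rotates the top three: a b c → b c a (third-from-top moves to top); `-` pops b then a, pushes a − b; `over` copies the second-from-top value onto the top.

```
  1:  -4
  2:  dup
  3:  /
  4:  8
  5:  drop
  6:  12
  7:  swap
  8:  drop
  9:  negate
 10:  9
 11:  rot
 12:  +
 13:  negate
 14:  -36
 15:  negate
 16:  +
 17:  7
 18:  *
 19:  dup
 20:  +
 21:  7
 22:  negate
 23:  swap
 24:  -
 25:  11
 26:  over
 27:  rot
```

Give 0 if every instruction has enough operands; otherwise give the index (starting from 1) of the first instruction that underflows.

-4     → [-4]
dup    → [-4, -4]
/      → [1]
8      → [1, 8]
drop   → [1]
12     → [1, 12]
swap   → [12, 1]
drop   → [12]
negate → [-12]
9      → [-12, 9]
rot  — needs 3 operands, stack has 2 → underflow

11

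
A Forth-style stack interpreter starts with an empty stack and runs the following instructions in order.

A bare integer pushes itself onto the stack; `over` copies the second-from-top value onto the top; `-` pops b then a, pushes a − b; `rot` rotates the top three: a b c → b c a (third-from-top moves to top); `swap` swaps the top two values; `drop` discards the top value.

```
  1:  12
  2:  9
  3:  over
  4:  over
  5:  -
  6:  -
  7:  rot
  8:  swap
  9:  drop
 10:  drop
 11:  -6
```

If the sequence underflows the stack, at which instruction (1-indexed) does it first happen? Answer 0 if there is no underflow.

7

12   : [12]
9    : [12, 9]
over : [12, 9, 12]
over : [12, 9, 12, 9]
-    : [12, 9, 3]
-    : [12, 6]
rot  — needs 3 operands, stack has 2 → underflow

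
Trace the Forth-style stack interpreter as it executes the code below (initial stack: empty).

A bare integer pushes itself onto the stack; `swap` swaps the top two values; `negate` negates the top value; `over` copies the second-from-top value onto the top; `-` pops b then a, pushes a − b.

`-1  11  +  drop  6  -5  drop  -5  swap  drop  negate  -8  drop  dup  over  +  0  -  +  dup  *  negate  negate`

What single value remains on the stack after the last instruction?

225

-1     → [-1]
11     → [-1, 11]
+      → [10]
drop   → []
6      → [6]
-5     → [6, -5]
drop   → [6]
-5     → [6, -5]
swap   → [-5, 6]
drop   → [-5]
negate → [5]
-8     → [5, -8]
drop   → [5]
dup    → [5, 5]
over   → [5, 5, 5]
+      → [5, 10]
0      → [5, 10, 0]
-      → [5, 10]
+      → [15]
dup    → [15, 15]
*      → [225]
negate → [-225]
negate → [225]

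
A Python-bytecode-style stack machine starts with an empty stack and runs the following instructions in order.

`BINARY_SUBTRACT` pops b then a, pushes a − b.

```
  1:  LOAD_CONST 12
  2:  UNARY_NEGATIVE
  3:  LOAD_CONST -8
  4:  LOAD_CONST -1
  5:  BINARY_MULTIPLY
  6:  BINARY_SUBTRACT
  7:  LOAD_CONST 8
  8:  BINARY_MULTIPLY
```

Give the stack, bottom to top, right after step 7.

LOAD_CONST 12   -> [12]
UNARY_NEGATIVE  -> [-12]
LOAD_CONST -8   -> [-12, -8]
LOAD_CONST -1   -> [-12, -8, -1]
BINARY_MULTIPLY -> [-12, 8]
BINARY_SUBTRACT -> [-20]
LOAD_CONST 8    -> [-20, 8]

[-20, 8]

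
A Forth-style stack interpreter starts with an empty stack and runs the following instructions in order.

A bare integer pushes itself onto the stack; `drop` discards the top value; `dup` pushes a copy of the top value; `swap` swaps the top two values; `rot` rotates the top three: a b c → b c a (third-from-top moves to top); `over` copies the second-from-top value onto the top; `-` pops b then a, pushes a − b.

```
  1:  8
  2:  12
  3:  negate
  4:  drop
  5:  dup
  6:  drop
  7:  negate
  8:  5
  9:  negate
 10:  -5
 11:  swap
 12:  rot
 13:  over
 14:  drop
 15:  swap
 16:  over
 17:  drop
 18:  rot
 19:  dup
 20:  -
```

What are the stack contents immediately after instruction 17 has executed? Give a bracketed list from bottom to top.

8      -> [8]
12     -> [8, 12]
negate -> [8, -12]
drop   -> [8]
dup    -> [8, 8]
drop   -> [8]
negate -> [-8]
5      -> [-8, 5]
negate -> [-8, -5]
-5     -> [-8, -5, -5]
swap   -> [-8, -5, -5]
rot    -> [-5, -5, -8]
over   -> [-5, -5, -8, -5]
drop   -> [-5, -5, -8]
swap   -> [-5, -8, -5]
over   -> [-5, -8, -5, -8]
drop   -> [-5, -8, -5]

[-5, -8, -5]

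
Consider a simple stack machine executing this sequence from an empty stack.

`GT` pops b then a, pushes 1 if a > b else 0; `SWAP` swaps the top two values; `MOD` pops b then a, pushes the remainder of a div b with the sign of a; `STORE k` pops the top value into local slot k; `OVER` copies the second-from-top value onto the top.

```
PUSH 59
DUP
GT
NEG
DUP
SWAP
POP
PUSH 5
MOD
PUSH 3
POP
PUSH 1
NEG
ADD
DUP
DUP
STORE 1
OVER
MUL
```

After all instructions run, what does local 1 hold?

PUSH 59 : [59]
DUP     : [59, 59]
GT      : [0]
NEG     : [0]
DUP     : [0, 0]
SWAP    : [0, 0]
POP     : [0]
PUSH 5  : [0, 5]
MOD     : [0]
PUSH 3  : [0, 3]
POP     : [0]
PUSH 1  : [0, 1]
NEG     : [0, -1]
ADD     : [-1]
DUP     : [-1, -1]
DUP     : [-1, -1, -1]
STORE 1 : [-1, -1]
OVER    : [-1, -1, -1]
MUL     : [-1, 1]

-1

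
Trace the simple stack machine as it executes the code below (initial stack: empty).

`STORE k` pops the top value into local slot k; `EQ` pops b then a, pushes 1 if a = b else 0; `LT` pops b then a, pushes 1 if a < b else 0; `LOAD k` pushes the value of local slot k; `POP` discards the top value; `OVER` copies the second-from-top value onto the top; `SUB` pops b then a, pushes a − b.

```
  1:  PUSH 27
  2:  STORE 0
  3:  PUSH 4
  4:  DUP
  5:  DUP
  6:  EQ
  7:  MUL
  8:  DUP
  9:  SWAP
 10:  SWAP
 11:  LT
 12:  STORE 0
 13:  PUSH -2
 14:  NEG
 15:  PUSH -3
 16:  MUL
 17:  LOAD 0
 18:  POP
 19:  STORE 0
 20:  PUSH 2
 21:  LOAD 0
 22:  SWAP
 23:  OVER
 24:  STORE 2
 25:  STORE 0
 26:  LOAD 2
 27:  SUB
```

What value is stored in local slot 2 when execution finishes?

-6

PUSH 27 -> 27
STORE 0 -> (empty)
PUSH 4  -> 4
DUP     -> 4 4
DUP     -> 4 4 4
EQ      -> 4 1
MUL     -> 4
DUP     -> 4 4
SWAP    -> 4 4
SWAP    -> 4 4
LT      -> 0
STORE 0 -> (empty)
PUSH -2 -> -2
NEG     -> 2
PUSH -3 -> 2 -3
MUL     -> -6
LOAD 0  -> -6 0
POP     -> -6
STORE 0 -> (empty)
PUSH 2  -> 2
LOAD 0  -> 2 -6
SWAP    -> -6 2
OVER    -> -6 2 -6
STORE 2 -> -6 2
STORE 0 -> -6
LOAD 2  -> -6 -6
SUB     -> 0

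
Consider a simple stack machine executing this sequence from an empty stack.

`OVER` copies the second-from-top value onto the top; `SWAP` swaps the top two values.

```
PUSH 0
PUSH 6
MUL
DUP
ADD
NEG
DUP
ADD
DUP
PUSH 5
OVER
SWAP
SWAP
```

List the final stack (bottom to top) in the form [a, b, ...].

PUSH 0  [0]
PUSH 6  [0, 6]
MUL     [0]
DUP     [0, 0]
ADD     [0]
NEG     [0]
DUP     [0, 0]
ADD     [0]
DUP     [0, 0]
PUSH 5  [0, 0, 5]
OVER    [0, 0, 5, 0]
SWAP    [0, 0, 0, 5]
SWAP    [0, 0, 5, 0]

[0, 0, 5, 0]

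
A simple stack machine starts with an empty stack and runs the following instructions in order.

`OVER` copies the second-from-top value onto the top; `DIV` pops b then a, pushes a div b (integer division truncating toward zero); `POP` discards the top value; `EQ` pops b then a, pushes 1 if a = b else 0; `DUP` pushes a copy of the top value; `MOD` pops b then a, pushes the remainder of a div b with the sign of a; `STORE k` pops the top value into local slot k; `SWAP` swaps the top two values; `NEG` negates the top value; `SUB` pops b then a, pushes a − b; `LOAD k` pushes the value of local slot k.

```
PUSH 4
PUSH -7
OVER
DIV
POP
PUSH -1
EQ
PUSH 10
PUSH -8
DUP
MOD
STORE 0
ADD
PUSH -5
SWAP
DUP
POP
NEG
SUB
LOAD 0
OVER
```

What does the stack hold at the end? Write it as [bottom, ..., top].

[5, 0, 5]

PUSH 4   [4]
PUSH -7  [4, -7]
OVER     [4, -7, 4]
DIV      [4, -1]
POP      [4]
PUSH -1  [4, -1]
EQ       [0]
PUSH 10  [0, 10]
PUSH -8  [0, 10, -8]
DUP      [0, 10, -8, -8]
MOD      [0, 10, 0]
STORE 0  [0, 10]
ADD      [10]
PUSH -5  [10, -5]
SWAP     [-5, 10]
DUP      [-5, 10, 10]
POP      [-5, 10]
NEG      [-5, -10]
SUB      [5]
LOAD 0   [5, 0]
OVER     [5, 0, 5]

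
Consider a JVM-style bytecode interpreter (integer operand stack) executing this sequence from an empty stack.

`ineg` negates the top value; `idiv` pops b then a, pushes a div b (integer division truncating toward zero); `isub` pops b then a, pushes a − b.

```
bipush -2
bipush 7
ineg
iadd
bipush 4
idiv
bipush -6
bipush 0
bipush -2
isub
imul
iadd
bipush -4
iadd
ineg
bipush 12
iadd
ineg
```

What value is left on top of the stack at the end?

-30

bipush -2 -> [-2]
bipush 7  -> [-2, 7]
ineg      -> [-2, -7]
iadd      -> [-9]
bipush 4  -> [-9, 4]
idiv      -> [-2]
bipush -6 -> [-2, -6]
bipush 0  -> [-2, -6, 0]
bipush -2 -> [-2, -6, 0, -2]
isub      -> [-2, -6, 2]
imul      -> [-2, -12]
iadd      -> [-14]
bipush -4 -> [-14, -4]
iadd      -> [-18]
ineg      -> [18]
bipush 12 -> [18, 12]
iadd      -> [30]
ineg      -> [-30]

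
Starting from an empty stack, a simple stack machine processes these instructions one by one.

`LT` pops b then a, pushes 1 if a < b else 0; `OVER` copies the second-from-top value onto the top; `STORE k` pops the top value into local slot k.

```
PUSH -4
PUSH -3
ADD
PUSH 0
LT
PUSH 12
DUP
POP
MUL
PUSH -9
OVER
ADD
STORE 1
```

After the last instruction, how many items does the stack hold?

PUSH -4 -> [-4]
PUSH -3 -> [-4, -3]
ADD     -> [-7]
PUSH 0  -> [-7, 0]
LT      -> [1]
PUSH 12 -> [1, 12]
DUP     -> [1, 12, 12]
POP     -> [1, 12]
MUL     -> [12]
PUSH -9 -> [12, -9]
OVER    -> [12, -9, 12]
ADD     -> [12, 3]
STORE 1 -> [12]

1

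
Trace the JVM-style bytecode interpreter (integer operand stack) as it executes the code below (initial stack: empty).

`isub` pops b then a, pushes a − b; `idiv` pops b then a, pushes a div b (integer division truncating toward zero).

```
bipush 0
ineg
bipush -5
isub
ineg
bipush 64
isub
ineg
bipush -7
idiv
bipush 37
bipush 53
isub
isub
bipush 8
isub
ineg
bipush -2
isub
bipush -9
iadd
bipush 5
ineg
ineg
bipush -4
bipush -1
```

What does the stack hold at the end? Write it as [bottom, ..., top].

bipush 0  → 0
ineg      → 0
bipush -5 → 0 -5
isub      → 5
ineg      → -5
bipush 64 → -5 64
isub      → -69
ineg      → 69
bipush -7 → 69 -7
idiv      → -9
bipush 37 → -9 37
bipush 53 → -9 37 53
isub      → -9 -16
isub      → 7
bipush 8  → 7 8
isub      → -1
ineg      → 1
bipush -2 → 1 -2
isub      → 3
bipush -9 → 3 -9
iadd      → -6
bipush 5  → -6 5
ineg      → -6 -5
ineg      → -6 5
bipush -4 → -6 5 -4
bipush -1 → -6 5 -4 -1

[-6, 5, -4, -1]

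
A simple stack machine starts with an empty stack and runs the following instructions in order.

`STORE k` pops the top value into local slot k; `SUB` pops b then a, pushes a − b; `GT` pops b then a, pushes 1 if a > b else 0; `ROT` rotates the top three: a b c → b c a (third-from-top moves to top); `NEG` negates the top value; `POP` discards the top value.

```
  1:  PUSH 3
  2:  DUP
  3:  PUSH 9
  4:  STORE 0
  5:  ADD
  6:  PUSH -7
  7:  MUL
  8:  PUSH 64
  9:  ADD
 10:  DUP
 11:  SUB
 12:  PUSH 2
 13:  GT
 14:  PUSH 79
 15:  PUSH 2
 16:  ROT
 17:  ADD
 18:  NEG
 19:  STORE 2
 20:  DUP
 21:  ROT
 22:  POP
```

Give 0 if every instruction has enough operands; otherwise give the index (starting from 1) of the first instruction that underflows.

PUSH 3  : 3
DUP     : 3 3
PUSH 9  : 3 3 9
STORE 0 : 3 3
ADD     : 6
PUSH -7 : 6 -7
MUL     : -42
PUSH 64 : -42 64
ADD     : 22
DUP     : 22 22
SUB     : 0
PUSH 2  : 0 2
GT      : 0
PUSH 79 : 0 79
PUSH 2  : 0 79 2
ROT     : 79 2 0
ADD     : 79 2
NEG     : 79 -2
STORE 2 : 79
DUP     : 79 79
ROT  — needs 3 operands, stack has 2 → underflow

21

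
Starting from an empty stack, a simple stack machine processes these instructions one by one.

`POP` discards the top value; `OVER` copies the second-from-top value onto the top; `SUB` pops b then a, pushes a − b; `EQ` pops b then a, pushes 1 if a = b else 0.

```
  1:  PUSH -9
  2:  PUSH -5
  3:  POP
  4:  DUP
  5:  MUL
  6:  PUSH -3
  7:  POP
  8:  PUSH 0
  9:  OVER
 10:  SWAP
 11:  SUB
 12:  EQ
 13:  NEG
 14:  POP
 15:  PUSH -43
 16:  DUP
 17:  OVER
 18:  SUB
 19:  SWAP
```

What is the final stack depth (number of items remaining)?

PUSH -9  -> [-9]
PUSH -5  -> [-9, -5]
POP      -> [-9]
DUP      -> [-9, -9]
MUL      -> [81]
PUSH -3  -> [81, -3]
POP      -> [81]
PUSH 0   -> [81, 0]
OVER     -> [81, 0, 81]
SWAP     -> [81, 81, 0]
SUB      -> [81, 81]
EQ       -> [1]
NEG      -> [-1]
POP      -> []
PUSH -43 -> [-43]
DUP      -> [-43, -43]
OVER     -> [-43, -43, -43]
SUB      -> [-43, 0]
SWAP     -> [0, -43]

2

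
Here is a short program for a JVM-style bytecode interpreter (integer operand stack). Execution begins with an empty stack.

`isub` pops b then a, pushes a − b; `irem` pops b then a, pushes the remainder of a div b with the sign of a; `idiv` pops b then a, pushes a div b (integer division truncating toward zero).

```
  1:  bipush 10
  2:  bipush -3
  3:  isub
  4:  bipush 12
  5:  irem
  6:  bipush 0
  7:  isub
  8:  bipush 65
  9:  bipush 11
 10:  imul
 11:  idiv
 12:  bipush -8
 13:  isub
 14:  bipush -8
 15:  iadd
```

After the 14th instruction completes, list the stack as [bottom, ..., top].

[8, -8]

bipush 10  [10]
bipush -3  [10, -3]
isub       [13]
bipush 12  [13, 12]
irem       [1]
bipush 0   [1, 0]
isub       [1]
bipush 65  [1, 65]
bipush 11  [1, 65, 11]
imul       [1, 715]
idiv       [0]
bipush -8  [0, -8]
isub       [8]
bipush -8  [8, -8]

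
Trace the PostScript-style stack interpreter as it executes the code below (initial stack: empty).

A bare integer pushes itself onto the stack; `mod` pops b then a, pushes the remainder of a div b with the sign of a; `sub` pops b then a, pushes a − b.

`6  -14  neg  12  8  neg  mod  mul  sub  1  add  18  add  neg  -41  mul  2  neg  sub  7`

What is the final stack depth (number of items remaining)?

6    [6]
-14  [6, -14]
neg  [6, 14]
12   [6, 14, 12]
8    [6, 14, 12, 8]
neg  [6, 14, 12, -8]
mod  [6, 14, 4]
mul  [6, 56]
sub  [-50]
1    [-50, 1]
add  [-49]
18   [-49, 18]
add  [-31]
neg  [31]
-41  [31, -41]
mul  [-1271]
2    [-1271, 2]
neg  [-1271, -2]
sub  [-1269]
7    [-1269, 7]

2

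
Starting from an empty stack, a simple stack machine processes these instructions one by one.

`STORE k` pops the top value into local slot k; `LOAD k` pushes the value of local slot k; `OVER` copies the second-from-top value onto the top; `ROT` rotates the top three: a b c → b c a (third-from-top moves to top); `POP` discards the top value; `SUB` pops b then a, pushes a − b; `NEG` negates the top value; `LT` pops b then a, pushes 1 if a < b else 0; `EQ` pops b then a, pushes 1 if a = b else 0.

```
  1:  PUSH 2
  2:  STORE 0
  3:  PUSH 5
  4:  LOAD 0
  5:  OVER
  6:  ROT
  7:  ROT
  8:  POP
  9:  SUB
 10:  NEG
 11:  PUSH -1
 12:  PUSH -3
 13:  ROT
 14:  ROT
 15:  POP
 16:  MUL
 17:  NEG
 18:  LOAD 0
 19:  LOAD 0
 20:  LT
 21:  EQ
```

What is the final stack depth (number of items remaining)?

PUSH 2  → 2
STORE 0 → (empty)
PUSH 5  → 5
LOAD 0  → 5 2
OVER    → 5 2 5
ROT     → 2 5 5
ROT     → 5 5 2
POP     → 5 5
SUB     → 0
NEG     → 0
PUSH -1 → 0 -1
PUSH -3 → 0 -1 -3
ROT     → -1 -3 0
ROT     → -3 0 -1
POP     → -3 0
MUL     → 0
NEG     → 0
LOAD 0  → 0 2
LOAD 0  → 0 2 2
LT      → 0 0
EQ      → 1

1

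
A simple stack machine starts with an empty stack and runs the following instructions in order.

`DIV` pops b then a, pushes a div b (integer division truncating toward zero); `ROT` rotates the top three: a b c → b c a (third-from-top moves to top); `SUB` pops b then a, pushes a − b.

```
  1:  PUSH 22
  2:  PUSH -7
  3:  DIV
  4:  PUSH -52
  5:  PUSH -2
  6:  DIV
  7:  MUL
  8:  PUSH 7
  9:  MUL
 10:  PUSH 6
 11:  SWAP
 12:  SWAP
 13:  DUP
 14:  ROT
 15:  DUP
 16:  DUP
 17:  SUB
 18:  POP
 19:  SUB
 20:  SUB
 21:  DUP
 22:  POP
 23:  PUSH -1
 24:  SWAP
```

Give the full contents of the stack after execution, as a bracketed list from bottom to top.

PUSH 22  → [22]
PUSH -7  → [22, -7]
DIV      → [-3]
PUSH -52 → [-3, -52]
PUSH -2  → [-3, -52, -2]
DIV      → [-3, 26]
MUL      → [-78]
PUSH 7   → [-78, 7]
MUL      → [-546]
PUSH 6   → [-546, 6]
SWAP     → [6, -546]
SWAP     → [-546, 6]
DUP      → [-546, 6, 6]
ROT      → [6, 6, -546]
DUP      → [6, 6, -546, -546]
DUP      → [6, 6, -546, -546, -546]
SUB      → [6, 6, -546, 0]
POP      → [6, 6, -546]
SUB      → [6, 552]
SUB      → [-546]
DUP      → [-546, -546]
POP      → [-546]
PUSH -1  → [-546, -1]
SWAP     → [-1, -546]

[-1, -546]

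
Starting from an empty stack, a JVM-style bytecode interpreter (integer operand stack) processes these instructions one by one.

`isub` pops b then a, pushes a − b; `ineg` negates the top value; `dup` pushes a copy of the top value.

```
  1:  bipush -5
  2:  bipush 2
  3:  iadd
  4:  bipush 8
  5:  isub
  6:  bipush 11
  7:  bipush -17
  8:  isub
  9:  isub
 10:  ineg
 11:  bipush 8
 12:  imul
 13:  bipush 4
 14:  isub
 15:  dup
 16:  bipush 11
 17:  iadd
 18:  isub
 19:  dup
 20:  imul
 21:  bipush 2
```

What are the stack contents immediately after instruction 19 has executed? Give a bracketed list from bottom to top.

[-11, -11]

bipush -5  : [-5]
bipush 2   : [-5, 2]
iadd       : [-3]
bipush 8   : [-3, 8]
isub       : [-11]
bipush 11  : [-11, 11]
bipush -17 : [-11, 11, -17]
isub       : [-11, 28]
isub       : [-39]
ineg       : [39]
bipush 8   : [39, 8]
imul       : [312]
bipush 4   : [312, 4]
isub       : [308]
dup        : [308, 308]
bipush 11  : [308, 308, 11]
iadd       : [308, 319]
isub       : [-11]
dup        : [-11, -11]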